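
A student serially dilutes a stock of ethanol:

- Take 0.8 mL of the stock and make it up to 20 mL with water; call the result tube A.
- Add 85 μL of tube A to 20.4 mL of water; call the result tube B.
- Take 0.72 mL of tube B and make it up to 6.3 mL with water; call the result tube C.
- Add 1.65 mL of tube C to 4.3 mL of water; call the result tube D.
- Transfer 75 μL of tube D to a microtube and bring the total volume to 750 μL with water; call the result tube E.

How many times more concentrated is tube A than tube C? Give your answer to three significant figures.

2.11 × 10^3

Step 1: 0.8 mL brought to 20 mL → factor 20/0.8 = 25
Step 2: 85 μL + 20.4 mL = 20485 μL total → factor 20485/85 = 241
Step 3: 0.72 mL brought to 6.3 mL → factor 6.3/0.72 = 8.75
Dilution factor to tube A = 25; to tube C = 52719
[tube A]/[tube C] = (factor to tube C)/(factor to tube A) = 52719/25 = 2.11 × 10^3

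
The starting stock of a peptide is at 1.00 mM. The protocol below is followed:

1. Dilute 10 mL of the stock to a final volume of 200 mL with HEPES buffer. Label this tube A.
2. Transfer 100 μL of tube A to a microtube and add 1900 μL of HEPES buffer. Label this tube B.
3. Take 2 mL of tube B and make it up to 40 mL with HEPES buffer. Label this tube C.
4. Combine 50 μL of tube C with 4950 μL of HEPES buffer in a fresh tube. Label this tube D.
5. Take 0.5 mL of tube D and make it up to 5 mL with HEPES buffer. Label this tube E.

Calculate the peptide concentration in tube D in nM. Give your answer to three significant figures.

1.25 nM

Step 1: 10 mL brought to 200 mL → factor 200/10 = 20
Step 2: 100 μL + 1900 μL = 2000 μL total → factor 2000/100 = 20
Step 3: 2 mL brought to 40 mL → factor 40/2 = 20
Step 4: 50 μL + 4950 μL = 5000 μL total → factor 5000/50 = 100
Dilution factor through tube D = 20 × 20 × 20 × 100 = 8 × 10^5
[tube D] = 1.00 mM / 8 × 10^5 = 1.250 × 10^-6 mM = 1.25 nM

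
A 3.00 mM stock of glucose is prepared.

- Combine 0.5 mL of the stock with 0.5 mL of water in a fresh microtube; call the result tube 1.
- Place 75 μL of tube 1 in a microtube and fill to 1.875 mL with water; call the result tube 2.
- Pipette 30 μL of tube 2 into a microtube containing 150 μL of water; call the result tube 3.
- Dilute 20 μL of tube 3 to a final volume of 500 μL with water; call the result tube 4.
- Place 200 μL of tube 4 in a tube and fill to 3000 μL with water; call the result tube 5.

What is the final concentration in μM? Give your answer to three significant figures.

0.0267 μM

Step 1: 0.5 mL + 0.5 mL = 1 mL total → factor 1/0.5 = 2
Step 2: 75 μL brought to 1.875 mL → factor 1875/75 = 25
Step 3: 30 μL + 150 μL = 180 μL total → factor 180/30 = 6
Step 4: 20 μL brought to 500 μL → factor 500/20 = 25
Step 5: 200 μL brought to 3000 μL → factor 3000/200 = 15
Overall dilution factor = 2 × 25 × 6 × 25 × 15 = 1.125 × 10^5
Final = 3.00 mM / 1.125 × 10^5 = 2.667 × 10^-5 mM = 0.0267 μM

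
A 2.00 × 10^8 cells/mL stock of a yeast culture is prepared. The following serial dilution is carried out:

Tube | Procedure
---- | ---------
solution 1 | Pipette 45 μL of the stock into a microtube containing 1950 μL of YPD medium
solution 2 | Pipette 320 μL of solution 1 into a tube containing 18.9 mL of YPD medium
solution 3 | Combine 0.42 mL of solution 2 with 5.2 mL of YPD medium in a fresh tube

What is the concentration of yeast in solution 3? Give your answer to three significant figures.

Step 1: 45 μL + 1950 μL = 1995 μL total → factor 1995/45 = 44.333
Step 2: 320 μL + 18.9 mL = 19220 μL total → factor 19220/320 = 60.062
Step 3: 0.42 mL + 5.2 mL = 5.62 mL total → factor 5.62/0.42 = 13.381
Overall dilution factor = 44.333 × 60.062 × 13.381 = 35630
Final = 2.00 × 10^8 cells/mL / 35630 = 5.61 × 10^3 cells/mL

5.61 × 10^3 cells/mL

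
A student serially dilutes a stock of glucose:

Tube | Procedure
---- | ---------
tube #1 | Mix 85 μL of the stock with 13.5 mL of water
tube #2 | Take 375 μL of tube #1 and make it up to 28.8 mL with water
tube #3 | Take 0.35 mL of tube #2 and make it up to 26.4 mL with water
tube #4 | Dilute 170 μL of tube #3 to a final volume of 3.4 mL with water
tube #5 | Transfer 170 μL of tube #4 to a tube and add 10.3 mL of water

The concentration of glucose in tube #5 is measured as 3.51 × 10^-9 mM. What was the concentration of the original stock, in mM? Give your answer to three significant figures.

Step 1: 85 μL + 13.5 mL = 13585 μL total → factor 13585/85 = 159.82
Step 2: 375 μL brought to 28.8 mL → factor 28800/375 = 76.8
Step 3: 0.35 mL brought to 26.4 mL → factor 26.4/0.35 = 75.429
Step 4: 170 μL brought to 3.4 mL → factor 3400/170 = 20
Step 5: 170 μL + 10.3 mL = 10470 μL total → factor 10470/170 = 61.588
Overall dilution factor = 159.82 × 76.8 × 75.429 × 20 × 61.588 = 1.1404 × 10^9
Stock = 3.51 × 10^-9 mM × 1.1404 × 10^9 = 4.00 mM

4.00 mM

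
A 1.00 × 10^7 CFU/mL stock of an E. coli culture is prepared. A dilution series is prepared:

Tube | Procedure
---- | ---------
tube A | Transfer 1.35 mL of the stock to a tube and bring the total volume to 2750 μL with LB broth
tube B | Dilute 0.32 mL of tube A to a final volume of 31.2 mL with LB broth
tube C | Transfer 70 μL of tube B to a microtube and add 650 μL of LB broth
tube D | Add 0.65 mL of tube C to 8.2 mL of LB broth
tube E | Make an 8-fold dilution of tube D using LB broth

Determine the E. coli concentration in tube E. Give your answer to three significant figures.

44.9 CFU/mL

Step 1: 1.35 mL brought to 2750 μL → factor 2.75/1.35 = 2.037
Step 2: 0.32 mL brought to 31.2 mL → factor 31.2/0.32 = 97.5
Step 3: 70 μL + 650 μL = 720 μL total → factor 720/70 = 10.286
Step 4: 0.65 mL + 8.2 mL = 8.85 mL total → factor 8.85/0.65 = 13.615
Step 5: 8-fold → factor 8
Overall dilution factor = 2.037 × 97.5 × 10.286 × 13.615 × 8 = 2.2251 × 10^5
Final = 1.00 × 10^7 CFU/mL / 2.2251 × 10^5 = 44.9 CFU/mL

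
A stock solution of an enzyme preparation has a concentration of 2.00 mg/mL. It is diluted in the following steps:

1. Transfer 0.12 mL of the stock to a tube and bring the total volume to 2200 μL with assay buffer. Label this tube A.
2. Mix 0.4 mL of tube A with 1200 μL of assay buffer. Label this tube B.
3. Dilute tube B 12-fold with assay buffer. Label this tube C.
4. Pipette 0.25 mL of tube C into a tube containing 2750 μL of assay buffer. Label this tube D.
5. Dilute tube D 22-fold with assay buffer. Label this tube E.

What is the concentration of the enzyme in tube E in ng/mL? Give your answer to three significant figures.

8.61 ng/mL

Step 1: 0.12 mL brought to 2200 μL → factor 2.2/0.12 = 18.333
Step 2: 0.4 mL + 1200 μL = 1.6 mL total → factor 1.6/0.4 = 4
Step 3: 12-fold → factor 12
Step 4: 0.25 mL + 2750 μL = 3 mL total → factor 3/0.25 = 12
Step 5: 22-fold → factor 22
Overall dilution factor = 18.333 × 4 × 12 × 12 × 22 = 2.3232 × 10^5
Final = 2.00 mg/mL / 2.3232 × 10^5 = 8.609 × 10^-6 mg/mL = 8.61 ng/mL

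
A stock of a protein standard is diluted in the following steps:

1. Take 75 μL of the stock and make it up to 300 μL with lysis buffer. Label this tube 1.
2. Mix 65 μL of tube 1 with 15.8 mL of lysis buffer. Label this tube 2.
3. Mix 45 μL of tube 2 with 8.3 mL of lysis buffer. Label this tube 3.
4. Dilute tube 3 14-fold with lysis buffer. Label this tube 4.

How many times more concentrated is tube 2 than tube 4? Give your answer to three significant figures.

2.60 × 10^3

Step 1: 75 μL brought to 300 μL → factor 300/75 = 4
Step 2: 65 μL + 15.8 mL = 15865 μL total → factor 15865/65 = 244.08
Step 3: 45 μL + 8.3 mL = 8345 μL total → factor 8345/45 = 185.44
Step 4: 14-fold → factor 14
Dilution factor to tube 2 = 976.31; to tube 4 = 2.5347 × 10^6
[tube 2]/[tube 4] = (factor to tube 4)/(factor to tube 2) = 2.5347 × 10^6/976.31 = 2.60 × 10^3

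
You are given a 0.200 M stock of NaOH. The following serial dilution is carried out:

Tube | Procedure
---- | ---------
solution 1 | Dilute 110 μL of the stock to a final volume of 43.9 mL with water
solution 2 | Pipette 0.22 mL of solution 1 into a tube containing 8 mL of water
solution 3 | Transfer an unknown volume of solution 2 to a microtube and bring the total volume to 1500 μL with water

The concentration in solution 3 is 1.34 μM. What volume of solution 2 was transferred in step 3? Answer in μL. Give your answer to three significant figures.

150 μL

Step 1: 110 μL brought to 43.9 mL → factor 43900/110 = 399.09
Step 2: 0.22 mL + 8 mL = 8.22 mL total → factor 8.22/0.22 = 37.364
Step 3: v brought to 1500 μL → factor = 1500 μL/v
Product of known-step factors = 14911
Overall factor = 0.200 M / (1.34 μM) = 1.4925 × 10^5
Step-3 factor = 1.4925 × 10^5 / 14911 = 10.009
v = 1500 μL / 10.009 = 150 μL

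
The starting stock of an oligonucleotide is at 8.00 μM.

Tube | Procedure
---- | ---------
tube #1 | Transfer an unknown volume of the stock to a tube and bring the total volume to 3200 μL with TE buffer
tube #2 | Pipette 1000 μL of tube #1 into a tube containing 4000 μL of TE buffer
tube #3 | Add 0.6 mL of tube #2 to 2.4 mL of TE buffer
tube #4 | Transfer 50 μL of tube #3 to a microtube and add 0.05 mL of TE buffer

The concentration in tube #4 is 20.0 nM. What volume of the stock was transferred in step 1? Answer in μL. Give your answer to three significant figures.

Step 1: v brought to 3200 μL → factor = 3200 μL/v
Step 2: 1000 μL + 4000 μL = 5000 μL total → factor 5000/1000 = 5
Step 3: 0.6 mL + 2.4 mL = 3 mL total → factor 3/0.6 = 5
Step 4: 50 μL + 0.05 mL = 100 μL total → factor 100/50 = 2
Product of known-step factors = 50
Overall factor = 8.00 μM / (20.0 nM) = 400
Step-1 factor = 400 / 50 = 8
v = 3200 μL / 8 = 400 μL

400 μL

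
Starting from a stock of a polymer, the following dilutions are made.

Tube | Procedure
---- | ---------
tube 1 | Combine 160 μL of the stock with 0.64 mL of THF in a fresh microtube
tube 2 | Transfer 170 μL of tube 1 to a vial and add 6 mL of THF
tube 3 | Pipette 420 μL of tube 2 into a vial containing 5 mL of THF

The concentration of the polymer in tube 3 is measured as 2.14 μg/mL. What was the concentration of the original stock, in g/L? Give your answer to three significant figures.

5.01 g/L

Step 1: 160 μL + 0.64 mL = 800 μL total → factor 800/160 = 5
Step 2: 170 μL + 6 mL = 6170 μL total → factor 6170/170 = 36.294
Step 3: 420 μL + 5 mL = 5420 μL total → factor 5420/420 = 12.905
Overall dilution factor = 5 × 36.294 × 12.905 = 2341.8
Stock = 2.14 μg/mL × 2341.8 = 5012 μg/mL = 5.01 g/L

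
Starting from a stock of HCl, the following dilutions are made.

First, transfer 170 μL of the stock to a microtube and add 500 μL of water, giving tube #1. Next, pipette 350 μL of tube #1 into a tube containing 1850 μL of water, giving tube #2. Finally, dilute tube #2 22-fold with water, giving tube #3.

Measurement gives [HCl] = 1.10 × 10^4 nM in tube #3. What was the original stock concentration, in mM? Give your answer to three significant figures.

Step 1: 170 μL + 500 μL = 670 μL total → factor 670/170 = 3.9412
Step 2: 350 μL + 1850 μL = 2200 μL total → factor 2200/350 = 6.2857
Step 3: 22-fold → factor 22
Overall dilution factor = 3.9412 × 6.2857 × 22 = 545.01
Stock = 1.10 × 10^4 nM × 545.01 = 5.995 × 10^6 nM = 6.00 mM

6.00 mM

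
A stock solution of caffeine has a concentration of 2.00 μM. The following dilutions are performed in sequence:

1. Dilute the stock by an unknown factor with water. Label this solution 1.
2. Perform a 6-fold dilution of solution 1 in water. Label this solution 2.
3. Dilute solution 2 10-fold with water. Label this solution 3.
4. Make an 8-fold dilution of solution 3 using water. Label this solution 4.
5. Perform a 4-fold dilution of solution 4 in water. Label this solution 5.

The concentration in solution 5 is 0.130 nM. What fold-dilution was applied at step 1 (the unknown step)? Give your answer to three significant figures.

Step 1: unknown factor x
Step 2: 6-fold → factor 6
Step 3: 10-fold → factor 10
Step 4: 8-fold → factor 8
Step 5: 4-fold → factor 4
Product of known-step factors = 1920
Overall factor = 2.00 μM / (0.130 nM) = 15385
x = 15385 / 1920 = 8.01

8.01-fold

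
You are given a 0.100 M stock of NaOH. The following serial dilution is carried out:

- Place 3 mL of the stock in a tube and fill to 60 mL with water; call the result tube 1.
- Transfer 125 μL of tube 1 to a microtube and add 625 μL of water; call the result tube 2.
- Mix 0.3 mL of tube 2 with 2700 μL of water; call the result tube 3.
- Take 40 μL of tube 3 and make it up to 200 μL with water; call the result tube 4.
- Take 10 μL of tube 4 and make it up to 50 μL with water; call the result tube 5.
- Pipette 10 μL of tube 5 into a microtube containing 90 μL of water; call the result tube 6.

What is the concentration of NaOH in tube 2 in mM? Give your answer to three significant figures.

Step 1: 3 mL brought to 60 mL → factor 60/3 = 20
Step 2: 125 μL + 625 μL = 750 μL total → factor 750/125 = 6
Dilution factor through tube 2 = 20 × 6 = 120
[tube 2] = 0.100 M / 120 = 0.0008333 M = 0.833 mM

0.833 mM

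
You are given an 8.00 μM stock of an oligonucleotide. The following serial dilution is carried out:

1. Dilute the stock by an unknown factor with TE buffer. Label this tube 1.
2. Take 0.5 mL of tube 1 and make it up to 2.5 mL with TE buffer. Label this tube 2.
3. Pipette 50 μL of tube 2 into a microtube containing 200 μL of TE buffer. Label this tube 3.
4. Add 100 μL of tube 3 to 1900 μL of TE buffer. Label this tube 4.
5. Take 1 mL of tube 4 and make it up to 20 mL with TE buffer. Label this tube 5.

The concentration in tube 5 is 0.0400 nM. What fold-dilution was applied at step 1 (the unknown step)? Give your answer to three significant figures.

Step 1: unknown factor x
Step 2: 0.5 mL brought to 2.5 mL → factor 2.5/0.5 = 5
Step 3: 50 μL + 200 μL = 250 μL total → factor 250/50 = 5
Step 4: 100 μL + 1900 μL = 2000 μL total → factor 2000/100 = 20
Step 5: 1 mL brought to 20 mL → factor 20/1 = 20
Product of known-step factors = 10000
Overall factor = 8.00 μM / (0.0400 nM) = 2 × 10^5
x = 2 × 10^5 / 10000 = 20.0

20.0-fold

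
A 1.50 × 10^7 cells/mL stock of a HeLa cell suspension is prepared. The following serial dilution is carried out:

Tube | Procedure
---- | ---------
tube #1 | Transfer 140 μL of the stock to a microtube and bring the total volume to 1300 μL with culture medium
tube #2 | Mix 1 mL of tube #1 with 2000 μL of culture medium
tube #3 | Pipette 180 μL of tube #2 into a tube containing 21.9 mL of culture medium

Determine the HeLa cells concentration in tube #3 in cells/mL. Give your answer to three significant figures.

4.39 × 10^3 cells/mL

Step 1: 140 μL brought to 1300 μL → factor 1300/140 = 9.2857
Step 2: 1 mL + 2000 μL = 3 mL total → factor 3/1 = 3
Step 3: 180 μL + 21.9 mL = 22080 μL total → factor 22080/180 = 122.67
Overall dilution factor = 9.2857 × 3 × 122.67 = 3417.1
Final = 1.50 × 10^7 cells/mL / 3417.1 = 4.39 × 10^3 cells/mL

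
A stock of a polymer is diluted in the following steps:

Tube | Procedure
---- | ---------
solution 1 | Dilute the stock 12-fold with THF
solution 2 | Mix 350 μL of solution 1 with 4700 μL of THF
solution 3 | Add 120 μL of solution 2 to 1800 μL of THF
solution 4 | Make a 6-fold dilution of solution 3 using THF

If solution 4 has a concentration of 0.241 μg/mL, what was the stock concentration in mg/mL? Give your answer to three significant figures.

4.01 mg/mL

Step 1: 12-fold → factor 12
Step 2: 350 μL + 4700 μL = 5050 μL total → factor 5050/350 = 14.429
Step 3: 120 μL + 1800 μL = 1920 μL total → factor 1920/120 = 16
Step 4: 6-fold → factor 6
Overall dilution factor = 12 × 14.429 × 16 × 6 = 16622
Stock = 0.241 μg/mL × 16622 = 4006 μg/mL = 4.01 mg/mL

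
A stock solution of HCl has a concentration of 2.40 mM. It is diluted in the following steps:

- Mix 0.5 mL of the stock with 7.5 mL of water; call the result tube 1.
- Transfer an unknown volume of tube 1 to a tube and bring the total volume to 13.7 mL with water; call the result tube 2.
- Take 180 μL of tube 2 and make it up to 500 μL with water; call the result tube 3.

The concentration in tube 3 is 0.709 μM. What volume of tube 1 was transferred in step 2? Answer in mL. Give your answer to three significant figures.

Step 1: 0.5 mL + 7.5 mL = 8 mL total → factor 8/0.5 = 16
Step 2: v brought to 13.7 mL → factor = 13.7 mL/v
Step 3: 180 μL brought to 500 μL → factor 500/180 = 2.7778
Product of known-step factors = 44.444
Overall factor = 2.40 mM / (0.709 μM) = 3385
Step-2 factor = 3385 / 44.444 = 76.164
v = 13.7 mL / 76.164 = 0.180 mL

0.180 mL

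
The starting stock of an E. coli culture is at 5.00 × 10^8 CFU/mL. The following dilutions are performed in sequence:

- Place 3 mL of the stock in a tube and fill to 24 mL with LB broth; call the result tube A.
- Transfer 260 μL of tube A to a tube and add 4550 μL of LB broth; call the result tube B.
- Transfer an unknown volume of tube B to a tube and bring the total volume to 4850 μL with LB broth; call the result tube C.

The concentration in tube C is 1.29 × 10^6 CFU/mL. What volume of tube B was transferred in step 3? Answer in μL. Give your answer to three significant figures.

1.85 × 10^3 μL

Step 1: 3 mL brought to 24 mL → factor 24/3 = 8
Step 2: 260 μL + 4550 μL = 4810 μL total → factor 4810/260 = 18.5
Step 3: v brought to 4850 μL → factor = 4850 μL/v
Product of known-step factors = 148
Overall factor = 5.00 × 10^8 CFU/mL / (1.29 × 10^6 CFU/mL) = 387.6
Step-3 factor = 387.6 / 148 = 2.6189
v = 4850 μL / 2.6189 = 1.85 × 10^3 μL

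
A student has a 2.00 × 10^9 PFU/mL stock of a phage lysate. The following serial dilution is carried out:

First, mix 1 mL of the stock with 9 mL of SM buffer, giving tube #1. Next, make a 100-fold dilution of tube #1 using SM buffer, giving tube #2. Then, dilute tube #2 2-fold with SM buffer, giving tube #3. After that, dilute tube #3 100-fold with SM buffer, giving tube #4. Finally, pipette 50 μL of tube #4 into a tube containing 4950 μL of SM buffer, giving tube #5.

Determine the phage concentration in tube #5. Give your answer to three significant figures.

100 PFU/mL

Step 1: 1 mL + 9 mL = 10 mL total → factor 10/1 = 10
Step 2: 100-fold → factor 100
Step 3: 2-fold → factor 2
Step 4: 100-fold → factor 100
Step 5: 50 μL + 4950 μL = 5000 μL total → factor 5000/50 = 100
Overall dilution factor = 10 × 100 × 2 × 100 × 100 = 2 × 10^7
Final = 2.00 × 10^9 PFU/mL / 2 × 10^7 = 100 PFU/mL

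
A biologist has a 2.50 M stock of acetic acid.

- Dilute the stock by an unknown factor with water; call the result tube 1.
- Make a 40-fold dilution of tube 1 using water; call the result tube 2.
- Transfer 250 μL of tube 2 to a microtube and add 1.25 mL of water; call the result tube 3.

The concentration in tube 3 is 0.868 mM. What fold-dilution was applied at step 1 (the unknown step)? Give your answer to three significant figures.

12.0-fold

Step 1: unknown factor x
Step 2: 40-fold → factor 40
Step 3: 250 μL + 1.25 mL = 1500 μL total → factor 1500/250 = 6
Product of known-step factors = 240
Overall factor = 2.50 M / (0.868 mM) = 2880.2
x = 2880.2 / 240 = 12.0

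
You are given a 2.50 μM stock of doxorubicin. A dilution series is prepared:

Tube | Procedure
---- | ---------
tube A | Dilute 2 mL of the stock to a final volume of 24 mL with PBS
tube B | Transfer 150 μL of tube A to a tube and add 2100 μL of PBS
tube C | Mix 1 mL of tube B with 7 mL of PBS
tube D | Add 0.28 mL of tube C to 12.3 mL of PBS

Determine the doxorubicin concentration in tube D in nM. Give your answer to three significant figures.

0.0386 nM

Step 1: 2 mL brought to 24 mL → factor 24/2 = 12
Step 2: 150 μL + 2100 μL = 2250 μL total → factor 2250/150 = 15
Step 3: 1 mL + 7 mL = 8 mL total → factor 8/1 = 8
Step 4: 0.28 mL + 12.3 mL = 12.58 mL total → factor 12.58/0.28 = 44.929
Overall dilution factor = 12 × 15 × 8 × 44.929 = 64697
Final = 2.50 μM / 64697 = 3.864 × 10^-5 μM = 0.0386 nM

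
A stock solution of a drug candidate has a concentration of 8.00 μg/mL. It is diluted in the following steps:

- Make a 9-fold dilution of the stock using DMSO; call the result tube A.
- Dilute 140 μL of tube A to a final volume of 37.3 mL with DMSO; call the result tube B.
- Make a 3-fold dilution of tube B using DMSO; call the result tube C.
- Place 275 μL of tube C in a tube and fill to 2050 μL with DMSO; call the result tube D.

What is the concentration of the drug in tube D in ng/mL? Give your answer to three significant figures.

0.149 ng/mL

Step 1: 9-fold → factor 9
Step 2: 140 μL brought to 37.3 mL → factor 37300/140 = 266.43
Step 3: 3-fold → factor 3
Step 4: 275 μL brought to 2050 μL → factor 2050/275 = 7.4545
Overall dilution factor = 9 × 266.43 × 3 × 7.4545 = 53625
Final = 8.00 μg/mL / 53625 = 0.0001492 μg/mL = 0.149 ng/mL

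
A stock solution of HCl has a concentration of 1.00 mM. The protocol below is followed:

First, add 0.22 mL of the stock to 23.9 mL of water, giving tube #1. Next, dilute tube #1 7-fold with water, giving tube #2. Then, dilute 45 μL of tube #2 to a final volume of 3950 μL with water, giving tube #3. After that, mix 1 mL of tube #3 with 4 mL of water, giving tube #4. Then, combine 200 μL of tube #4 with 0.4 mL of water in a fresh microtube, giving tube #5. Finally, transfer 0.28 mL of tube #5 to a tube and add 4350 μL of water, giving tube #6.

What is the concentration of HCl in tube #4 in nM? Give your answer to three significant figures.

2.97 nM

Step 1: 0.22 mL + 23.9 mL = 24.12 mL total → factor 24.12/0.22 = 109.64
Step 2: 7-fold → factor 7
Step 3: 45 μL brought to 3950 μL → factor 3950/45 = 87.778
Step 4: 1 mL + 4 mL = 5 mL total → factor 5/1 = 5
Dilution factor through tube #4 = 109.64 × 7 × 87.778 × 5 = 3.3683 × 10^5
[tube #4] = 1.00 mM / 3.3683 × 10^5 = 2.969 × 10^-6 mM = 2.97 nM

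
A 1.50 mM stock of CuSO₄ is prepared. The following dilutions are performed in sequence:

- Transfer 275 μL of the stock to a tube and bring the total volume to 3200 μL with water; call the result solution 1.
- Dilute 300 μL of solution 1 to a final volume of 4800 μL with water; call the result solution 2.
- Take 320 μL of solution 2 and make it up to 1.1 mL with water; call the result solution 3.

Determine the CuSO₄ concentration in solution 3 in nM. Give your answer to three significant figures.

Step 1: 275 μL brought to 3200 μL → factor 3200/275 = 11.636
Step 2: 300 μL brought to 4800 μL → factor 4800/300 = 16
Step 3: 320 μL brought to 1.1 mL → factor 1100/320 = 3.4375
Overall dilution factor = 11.636 × 16 × 3.4375 = 640
Final = 1.50 mM / 640 = 0.002344 mM = 2.34 × 10^3 nM

2.34 × 10^3 nM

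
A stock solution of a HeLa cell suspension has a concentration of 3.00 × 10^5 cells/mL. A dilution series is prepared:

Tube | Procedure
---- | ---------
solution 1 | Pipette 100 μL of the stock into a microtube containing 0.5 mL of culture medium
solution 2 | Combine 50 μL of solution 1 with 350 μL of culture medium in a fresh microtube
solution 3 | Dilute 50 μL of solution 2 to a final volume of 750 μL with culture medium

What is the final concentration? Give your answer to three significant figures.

Step 1: 100 μL + 0.5 mL = 600 μL total → factor 600/100 = 6
Step 2: 50 μL + 350 μL = 400 μL total → factor 400/50 = 8
Step 3: 50 μL brought to 750 μL → factor 750/50 = 15
Overall dilution factor = 6 × 8 × 15 = 720
Final = 3.00 × 10^5 cells/mL / 720 = 417 cells/mL

417 cells/mL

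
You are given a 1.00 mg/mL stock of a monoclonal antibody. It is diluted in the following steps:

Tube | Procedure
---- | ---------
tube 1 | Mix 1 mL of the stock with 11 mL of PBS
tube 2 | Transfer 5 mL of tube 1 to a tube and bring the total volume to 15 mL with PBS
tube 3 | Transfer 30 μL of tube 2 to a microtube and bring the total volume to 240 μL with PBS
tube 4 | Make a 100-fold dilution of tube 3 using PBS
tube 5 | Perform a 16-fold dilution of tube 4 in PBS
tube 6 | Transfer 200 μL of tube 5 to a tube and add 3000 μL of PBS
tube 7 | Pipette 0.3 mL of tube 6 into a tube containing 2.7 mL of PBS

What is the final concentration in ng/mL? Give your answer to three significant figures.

Step 1: 1 mL + 11 mL = 12 mL total → factor 12/1 = 12
Step 2: 5 mL brought to 15 mL → factor 15/5 = 3
Step 3: 30 μL brought to 240 μL → factor 240/30 = 8
Step 4: 100-fold → factor 100
Step 5: 16-fold → factor 16
Step 6: 200 μL + 3000 μL = 3200 μL total → factor 3200/200 = 16
Step 7: 0.3 mL + 2.7 mL = 3 mL total → factor 3/0.3 = 10
Overall dilution factor = 12 × 3 × 8 × 100 × 16 × 16 × 10 = 7.3728 × 10^7
Final = 1.00 mg/mL / 7.3728 × 10^7 = 1.356 × 10^-8 mg/mL = 0.0136 ng/mL

0.0136 ng/mL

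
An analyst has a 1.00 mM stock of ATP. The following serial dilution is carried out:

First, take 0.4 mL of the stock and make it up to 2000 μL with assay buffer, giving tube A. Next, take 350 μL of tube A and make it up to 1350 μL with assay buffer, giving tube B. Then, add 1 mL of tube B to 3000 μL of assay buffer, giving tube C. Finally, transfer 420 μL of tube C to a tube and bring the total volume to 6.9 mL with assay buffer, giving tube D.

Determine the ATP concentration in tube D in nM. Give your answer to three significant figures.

789 nM

Step 1: 0.4 mL brought to 2000 μL → factor 2/0.4 = 5
Step 2: 350 μL brought to 1350 μL → factor 1350/350 = 3.8571
Step 3: 1 mL + 3000 μL = 4 mL total → factor 4/1 = 4
Step 4: 420 μL brought to 6.9 mL → factor 6900/420 = 16.429
Overall dilution factor = 5 × 3.8571 × 4 × 16.429 = 1267.3
Final = 1.00 mM / 1267.3 = 0.0007890 mM = 789 nM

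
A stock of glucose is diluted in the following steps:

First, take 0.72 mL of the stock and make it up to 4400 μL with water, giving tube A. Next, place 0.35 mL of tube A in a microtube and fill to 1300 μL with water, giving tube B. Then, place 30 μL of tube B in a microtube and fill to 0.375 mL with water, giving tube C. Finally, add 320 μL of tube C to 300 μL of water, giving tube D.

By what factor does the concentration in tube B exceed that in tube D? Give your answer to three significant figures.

Step 1: 0.72 mL brought to 4400 μL → factor 4.4/0.72 = 6.1111
Step 2: 0.35 mL brought to 1300 μL → factor 1.3/0.35 = 3.7143
Step 3: 30 μL brought to 0.375 mL → factor 375/30 = 12.5
Step 4: 320 μL + 300 μL = 620 μL total → factor 620/320 = 1.9375
Dilution factor to tube B = 22.698; to tube D = 549.73
[tube B]/[tube D] = (factor to tube D)/(factor to tube B) = 549.73/22.698 = 24.2

24.2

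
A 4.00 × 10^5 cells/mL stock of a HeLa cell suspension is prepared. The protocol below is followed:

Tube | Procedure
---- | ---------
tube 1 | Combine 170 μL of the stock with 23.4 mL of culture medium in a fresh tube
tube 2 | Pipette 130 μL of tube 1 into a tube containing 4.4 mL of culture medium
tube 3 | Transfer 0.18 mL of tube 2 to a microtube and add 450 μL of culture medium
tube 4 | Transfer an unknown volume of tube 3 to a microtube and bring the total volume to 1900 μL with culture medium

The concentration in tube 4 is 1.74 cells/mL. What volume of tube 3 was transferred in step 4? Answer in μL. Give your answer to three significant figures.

140 μL

Step 1: 170 μL + 23.4 mL = 23570 μL total → factor 23570/170 = 138.65
Step 2: 130 μL + 4.4 mL = 4530 μL total → factor 4530/130 = 34.846
Step 3: 0.18 mL + 450 μL = 0.63 mL total → factor 0.63/0.18 = 3.5
Step 4: v brought to 1900 μL → factor = 1900 μL/v
Product of known-step factors = 16910
Overall factor = 4.00 × 10^5 cells/mL / (1.74 cells/mL) = 2.2989 × 10^5
Step-4 factor = 2.2989 × 10^5 / 16910 = 13.595
v = 1900 μL / 13.595 = 140 μL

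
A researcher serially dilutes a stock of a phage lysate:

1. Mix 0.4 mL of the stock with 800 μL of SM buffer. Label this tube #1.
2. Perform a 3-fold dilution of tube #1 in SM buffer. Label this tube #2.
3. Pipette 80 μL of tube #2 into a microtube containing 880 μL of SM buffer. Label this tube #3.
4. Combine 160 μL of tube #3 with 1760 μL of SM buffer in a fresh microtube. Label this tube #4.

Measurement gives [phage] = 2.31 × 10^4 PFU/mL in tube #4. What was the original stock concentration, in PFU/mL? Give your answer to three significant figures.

Step 1: 0.4 mL + 800 μL = 1.2 mL total → factor 1.2/0.4 = 3
Step 2: 3-fold → factor 3
Step 3: 80 μL + 880 μL = 960 μL total → factor 960/80 = 12
Step 4: 160 μL + 1760 μL = 1920 μL total → factor 1920/160 = 12
Overall dilution factor = 3 × 3 × 12 × 12 = 1296
Stock = 2.31 × 10^4 PFU/mL × 1296 = 2.99 × 10^7 PFU/mL

2.99 × 10^7 PFU/mL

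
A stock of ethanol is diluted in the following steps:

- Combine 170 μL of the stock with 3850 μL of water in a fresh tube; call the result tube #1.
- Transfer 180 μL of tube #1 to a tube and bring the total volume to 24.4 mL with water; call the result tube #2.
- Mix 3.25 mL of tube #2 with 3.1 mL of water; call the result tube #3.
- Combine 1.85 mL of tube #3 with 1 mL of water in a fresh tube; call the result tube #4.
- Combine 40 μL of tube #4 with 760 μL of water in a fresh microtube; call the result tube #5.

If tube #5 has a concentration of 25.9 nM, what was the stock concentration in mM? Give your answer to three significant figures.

Step 1: 170 μL + 3850 μL = 4020 μL total → factor 4020/170 = 23.647
Step 2: 180 μL brought to 24.4 mL → factor 24400/180 = 135.56
Step 3: 3.25 mL + 3.1 mL = 6.35 mL total → factor 6.35/3.25 = 1.9538
Step 4: 1.85 mL + 1 mL = 2.85 mL total → factor 2.85/1.85 = 1.5405
Step 5: 40 μL + 760 μL = 800 μL total → factor 800/40 = 20
Overall dilution factor = 23.647 × 135.56 × 1.9538 × 1.5405 × 20 = 1.9297 × 10^5
Stock = 25.9 nM × 1.9297 × 10^5 = 4.998 × 10^6 nM = 5.00 mM

5.00 mM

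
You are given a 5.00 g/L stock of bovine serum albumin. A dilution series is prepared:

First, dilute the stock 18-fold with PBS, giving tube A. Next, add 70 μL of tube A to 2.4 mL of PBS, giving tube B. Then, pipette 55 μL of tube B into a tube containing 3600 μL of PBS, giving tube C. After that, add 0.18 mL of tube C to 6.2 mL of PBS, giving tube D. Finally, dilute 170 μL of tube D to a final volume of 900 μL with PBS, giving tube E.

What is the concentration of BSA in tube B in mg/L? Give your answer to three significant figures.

Step 1: 18-fold → factor 18
Step 2: 70 μL + 2.4 mL = 2470 μL total → factor 2470/70 = 35.286
Dilution factor through tube B = 18 × 35.286 = 635.14
[tube B] = 5.00 g/L / 635.14 = 0.007872 g/L = 7.87 mg/L

7.87 mg/L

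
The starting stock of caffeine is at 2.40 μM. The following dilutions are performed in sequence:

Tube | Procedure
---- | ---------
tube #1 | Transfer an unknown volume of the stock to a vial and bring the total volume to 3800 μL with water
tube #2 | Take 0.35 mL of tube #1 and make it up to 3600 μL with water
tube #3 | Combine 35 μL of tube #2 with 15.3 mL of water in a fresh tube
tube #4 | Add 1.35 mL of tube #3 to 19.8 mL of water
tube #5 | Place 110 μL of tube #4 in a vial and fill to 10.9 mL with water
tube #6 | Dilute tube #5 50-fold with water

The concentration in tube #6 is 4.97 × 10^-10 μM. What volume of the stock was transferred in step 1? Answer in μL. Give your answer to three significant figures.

275 μL

Step 1: v brought to 3800 μL → factor = 3800 μL/v
Step 2: 0.35 mL brought to 3600 μL → factor 3.6/0.35 = 10.286
Step 3: 35 μL + 15.3 mL = 15335 μL total → factor 15335/35 = 438.14
Step 4: 1.35 mL + 19.8 mL = 21.15 mL total → factor 21.15/1.35 = 15.667
Step 5: 110 μL brought to 10.9 mL → factor 10900/110 = 99.091
Step 6: 50-fold → factor 50
Product of known-step factors = 3.4981 × 10^8
Overall factor = 2.40 μM / (4.97 × 10^-10 μM) = 4.829 × 10^9
Step-1 factor = 4.829 × 10^9 / 3.4981 × 10^8 = 13.805
v = 3800 μL / 13.805 = 275 μL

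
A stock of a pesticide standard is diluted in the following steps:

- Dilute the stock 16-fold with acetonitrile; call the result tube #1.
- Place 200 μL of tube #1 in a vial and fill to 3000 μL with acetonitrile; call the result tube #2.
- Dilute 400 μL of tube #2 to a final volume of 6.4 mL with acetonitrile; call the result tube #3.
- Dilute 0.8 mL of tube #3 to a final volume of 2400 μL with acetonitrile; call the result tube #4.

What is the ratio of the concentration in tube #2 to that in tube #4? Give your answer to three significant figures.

Step 1: 16-fold → factor 16
Step 2: 200 μL brought to 3000 μL → factor 3000/200 = 15
Step 3: 400 μL brought to 6.4 mL → factor 6400/400 = 16
Step 4: 0.8 mL brought to 2400 μL → factor 2.4/0.8 = 3
Dilution factor to tube #2 = 240; to tube #4 = 11520
[tube #2]/[tube #4] = (factor to tube #4)/(factor to tube #2) = 11520/240 = 48.0

48.0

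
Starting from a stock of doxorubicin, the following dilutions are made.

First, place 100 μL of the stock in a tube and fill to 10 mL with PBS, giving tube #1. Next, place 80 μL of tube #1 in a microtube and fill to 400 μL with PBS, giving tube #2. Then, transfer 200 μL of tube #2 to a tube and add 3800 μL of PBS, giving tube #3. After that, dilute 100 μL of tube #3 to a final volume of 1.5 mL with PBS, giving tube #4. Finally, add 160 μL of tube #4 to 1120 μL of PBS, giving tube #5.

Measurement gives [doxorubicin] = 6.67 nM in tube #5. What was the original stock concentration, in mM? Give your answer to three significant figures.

Step 1: 100 μL brought to 10 mL → factor 10000/100 = 100
Step 2: 80 μL brought to 400 μL → factor 400/80 = 5
Step 3: 200 μL + 3800 μL = 4000 μL total → factor 4000/200 = 20
Step 4: 100 μL brought to 1.5 mL → factor 1500/100 = 15
Step 5: 160 μL + 1120 μL = 1280 μL total → factor 1280/160 = 8
Overall dilution factor = 100 × 5 × 20 × 15 × 8 = 1.2 × 10^6
Stock = 6.67 nM × 1.2 × 10^6 = 8.004 × 10^6 nM = 8.00 mM

8.00 mM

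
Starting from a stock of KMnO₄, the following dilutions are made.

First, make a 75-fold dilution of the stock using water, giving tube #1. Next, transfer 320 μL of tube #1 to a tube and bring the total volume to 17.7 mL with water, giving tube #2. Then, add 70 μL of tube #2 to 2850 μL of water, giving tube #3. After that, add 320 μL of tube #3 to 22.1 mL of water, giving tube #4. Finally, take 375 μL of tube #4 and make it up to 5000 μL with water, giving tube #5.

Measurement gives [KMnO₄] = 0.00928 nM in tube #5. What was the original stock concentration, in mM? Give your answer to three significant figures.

1.50 mM

Step 1: 75-fold → factor 75
Step 2: 320 μL brought to 17.7 mL → factor 17700/320 = 55.312
Step 3: 70 μL + 2850 μL = 2920 μL total → factor 2920/70 = 41.714
Step 4: 320 μL + 22.1 mL = 22420 μL total → factor 22420/320 = 70.062
Step 5: 375 μL brought to 5000 μL → factor 5000/375 = 13.333
Overall dilution factor = 75 × 55.312 × 41.714 × 70.062 × 13.333 = 1.6166 × 10^8
Stock = 0.00928 nM × 1.6166 × 10^8 = 1.500 × 10^6 nM = 1.50 mM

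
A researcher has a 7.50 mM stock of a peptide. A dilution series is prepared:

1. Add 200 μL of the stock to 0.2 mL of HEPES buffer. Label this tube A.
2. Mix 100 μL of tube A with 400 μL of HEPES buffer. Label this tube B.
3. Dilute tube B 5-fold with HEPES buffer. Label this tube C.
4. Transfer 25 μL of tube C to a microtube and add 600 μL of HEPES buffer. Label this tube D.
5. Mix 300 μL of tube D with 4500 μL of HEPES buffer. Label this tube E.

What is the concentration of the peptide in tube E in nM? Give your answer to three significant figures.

375 nM

Step 1: 200 μL + 0.2 mL = 400 μL total → factor 400/200 = 2
Step 2: 100 μL + 400 μL = 500 μL total → factor 500/100 = 5
Step 3: 5-fold → factor 5
Step 4: 25 μL + 600 μL = 625 μL total → factor 625/25 = 25
Step 5: 300 μL + 4500 μL = 4800 μL total → factor 4800/300 = 16
Overall dilution factor = 2 × 5 × 5 × 25 × 16 = 20000
Final = 7.50 mM / 20000 = 0.0003750 mM = 375 nM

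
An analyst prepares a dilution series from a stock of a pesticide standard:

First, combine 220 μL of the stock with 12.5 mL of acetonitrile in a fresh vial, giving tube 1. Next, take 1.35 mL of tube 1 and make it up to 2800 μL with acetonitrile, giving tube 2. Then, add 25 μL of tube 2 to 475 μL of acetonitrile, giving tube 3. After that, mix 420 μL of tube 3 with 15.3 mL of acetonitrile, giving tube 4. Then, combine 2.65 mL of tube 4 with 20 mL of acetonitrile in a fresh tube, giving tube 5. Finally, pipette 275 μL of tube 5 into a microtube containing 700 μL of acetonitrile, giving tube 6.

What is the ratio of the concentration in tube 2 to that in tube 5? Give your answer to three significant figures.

6.40 × 10^3

Step 1: 220 μL + 12.5 mL = 12720 μL total → factor 12720/220 = 57.818
Step 2: 1.35 mL brought to 2800 μL → factor 2.8/1.35 = 2.0741
Step 3: 25 μL + 475 μL = 500 μL total → factor 500/25 = 20
Step 4: 420 μL + 15.3 mL = 15720 μL total → factor 15720/420 = 37.429
Step 5: 2.65 mL + 20 mL = 22.65 mL total → factor 22.65/2.65 = 8.5472
Dilution factor to tube 2 = 119.92; to tube 5 = 7.6726 × 10^5
[tube 2]/[tube 5] = (factor to tube 5)/(factor to tube 2) = 7.6726 × 10^5/119.92 = 6.40 × 10^3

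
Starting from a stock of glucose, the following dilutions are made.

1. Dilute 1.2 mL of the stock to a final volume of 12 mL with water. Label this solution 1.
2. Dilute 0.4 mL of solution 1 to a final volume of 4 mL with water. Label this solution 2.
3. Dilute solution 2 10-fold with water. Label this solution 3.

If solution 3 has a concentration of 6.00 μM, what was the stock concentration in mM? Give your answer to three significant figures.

Step 1: 1.2 mL brought to 12 mL → factor 12/1.2 = 10
Step 2: 0.4 mL brought to 4 mL → factor 4/0.4 = 10
Step 3: 10-fold → factor 10
Overall dilution factor = 10 × 10 × 10 = 1000
Stock = 6.00 μM × 1000 = 6000 μM = 6.00 mM

6.00 mM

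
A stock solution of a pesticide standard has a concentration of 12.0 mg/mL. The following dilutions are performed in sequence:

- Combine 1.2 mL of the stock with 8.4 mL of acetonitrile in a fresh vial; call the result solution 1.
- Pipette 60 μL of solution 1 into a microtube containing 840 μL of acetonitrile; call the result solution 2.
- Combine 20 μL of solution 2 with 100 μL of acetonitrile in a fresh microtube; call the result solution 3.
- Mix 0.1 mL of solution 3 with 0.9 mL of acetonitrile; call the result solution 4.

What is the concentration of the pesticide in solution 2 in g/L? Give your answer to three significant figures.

0.100 g/L

Step 1: 1.2 mL + 8.4 mL = 9.6 mL total → factor 9.6/1.2 = 8
Step 2: 60 μL + 840 μL = 900 μL total → factor 900/60 = 15
Dilution factor through solution 2 = 8 × 15 = 120
[solution 2] = 12.0 mg/mL / 120 = 0.1000 mg/mL = 0.100 g/L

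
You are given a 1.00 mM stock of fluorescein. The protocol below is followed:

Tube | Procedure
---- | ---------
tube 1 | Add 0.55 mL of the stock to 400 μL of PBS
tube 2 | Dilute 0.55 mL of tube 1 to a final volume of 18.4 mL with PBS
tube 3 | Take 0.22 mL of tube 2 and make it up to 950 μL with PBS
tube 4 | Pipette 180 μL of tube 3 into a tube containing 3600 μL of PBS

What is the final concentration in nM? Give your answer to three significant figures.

Step 1: 0.55 mL + 400 μL = 0.95 mL total → factor 0.95/0.55 = 1.7273
Step 2: 0.55 mL brought to 18.4 mL → factor 18.4/0.55 = 33.455
Step 3: 0.22 mL brought to 950 μL → factor 0.95/0.22 = 4.3182
Step 4: 180 μL + 3600 μL = 3780 μL total → factor 3780/180 = 21
Overall dilution factor = 1.7273 × 33.455 × 4.3182 × 21 = 5240.1
Final = 1.00 mM / 5240.1 = 0.0001908 mM = 191 nM

191 nM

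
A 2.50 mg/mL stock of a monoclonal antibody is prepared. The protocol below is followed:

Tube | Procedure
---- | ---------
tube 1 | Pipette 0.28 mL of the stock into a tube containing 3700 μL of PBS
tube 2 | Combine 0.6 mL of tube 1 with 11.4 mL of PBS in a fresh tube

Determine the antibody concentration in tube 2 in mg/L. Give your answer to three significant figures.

Step 1: 0.28 mL + 3700 μL = 3.98 mL total → factor 3.98/0.28 = 14.214
Step 2: 0.6 mL + 11.4 mL = 12 mL total → factor 12/0.6 = 20
Overall dilution factor = 14.214 × 20 = 284.29
Final = 2.50 mg/mL / 284.29 = 0.008794 mg/mL = 8.79 mg/L

8.79 mg/L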